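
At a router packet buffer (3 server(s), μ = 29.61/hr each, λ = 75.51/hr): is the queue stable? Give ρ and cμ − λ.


Total capacity cμ = 3·29.61 = 88.83/hr
ρ = λ/(cμ) = 75.51/88.83 = 0.8501
Stable ⇔ ρ < 1: YES
Spare capacity = cμ − λ = 88.83 − 75.51 = 13.32/hr

Final: ρ = 0.8501; stable; margin = 13.32/hr


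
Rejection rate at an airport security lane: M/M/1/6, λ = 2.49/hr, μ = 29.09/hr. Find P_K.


ρ = λ/μ = 2.49/29.09 = 0.08560
P_K = (1−ρ)ρ^K/(1−ρ^(K+1)) = (0.9144·0.0000003933)/(1 − 0.00000003367)
= 0.0000003596/1.000000 = 0.0000003596

Final: 0.0000003596


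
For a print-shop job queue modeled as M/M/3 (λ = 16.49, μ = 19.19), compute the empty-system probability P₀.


a = λ/μ = 16.49/19.19 = 0.8593; ρ = a/c = 0.2864
Σ_{k=0}^{2} a^k/k! (terms k=0..2) = 1.00000 + 0.85930 + 0.36920 = 2.22850
Tail: a^3/(3!(1−ρ)) = 0.63451/(6·0.7136) = 0.14820
P₀ = 1/(2.22850 + 0.14820) = 1/2.37670 = 0.420751

Final: 0.420751


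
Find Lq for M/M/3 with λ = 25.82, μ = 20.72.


a = λ/μ = 1.2461; ρ = a/3 = 0.4154
P₀ = 0.279780
Lq = P₀·a^c·ρ / (c!·(1−ρ)²) = 0.279780·1.93508·0.4154/(6·0.34178)
= 0.10966

Final: 0.10966


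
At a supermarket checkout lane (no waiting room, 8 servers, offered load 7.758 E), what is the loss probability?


B(c,a) = (a^c/c!) / Σ_{k=0}^{c} a^k/k!
a^8/8! = 325.445056
Σ terms (k=0..8): 1.00000 + 7.75800 + 30.09328 + 77.82123 + 150.93427 + 234.18961 + 302.80717 + 335.59686 + 325.44506 = 1465.645481
B = 325.445056/1465.645481 = 0.222049

Final: 0.222049


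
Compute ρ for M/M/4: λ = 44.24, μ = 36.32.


ρ = λ/(cμ) = 44.24/(4·36.32) = 44.24/145.28 = 0.3045

Final: 0.3045


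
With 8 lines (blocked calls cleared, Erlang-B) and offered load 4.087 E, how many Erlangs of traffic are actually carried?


B(8,4.087) = 0.033215 (Erlang-B)
Carried load = a(1 − B) = 4.087·(1 − 0.033215) = 4.087·0.966785 = 3.9512 E

Final: 3.9512 Erlangs


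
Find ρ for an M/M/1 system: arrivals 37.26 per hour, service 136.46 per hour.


ρ = λ/μ = 37.26/136.46 = 0.2730

Final: 0.2730


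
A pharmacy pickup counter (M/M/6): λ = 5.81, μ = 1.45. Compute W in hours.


a = 4.0069; ρ = 0.6678; P₀ = 0.016554
Lq = P₀·a^c·ρ/(c!(1−ρ)²) = 0.57587
Wq = Lq/λ = 0.57587/5.81 = 0.09912 hr
W = Wq + 1/μ = 0.09912 + 0.68966 = 0.78877 hr

Final: 0.78877 hr


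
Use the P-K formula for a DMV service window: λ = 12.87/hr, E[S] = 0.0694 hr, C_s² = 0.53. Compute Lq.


ρ = λ·E[S] = 12.87·0.0694 = 0.8932
Lq = ρ²(1+C_s²)/(2(1−ρ)) = 0.7978·(1+0.53)/(2·0.1068)
= 0.7978·1.5300/0.2136 = 5.71316

Final: 5.71316


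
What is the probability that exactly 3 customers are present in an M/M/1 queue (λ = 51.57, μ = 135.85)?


ρ = 51.57/135.85 = 0.3796
P_n = (1−ρ)·ρ^n = (1 − 0.3796)·0.3796^3 = 0.6204·0.054703 = 0.033937

Final: 0.033937


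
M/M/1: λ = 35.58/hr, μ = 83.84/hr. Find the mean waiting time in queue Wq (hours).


ρ = 35.58/83.84 = 0.4244
Wq = ρ/(μ−λ) = 0.4244/(83.84 − 35.58) = 0.4244/48.26 = 0.008794 hr

Final: 0.008794 hr


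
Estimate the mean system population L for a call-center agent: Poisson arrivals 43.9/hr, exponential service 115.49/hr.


ρ = λ/μ = 43.9/115.49 = 0.3801
L = ρ/(1−ρ) = 0.3801/(1 − 0.3801) = 0.3801/0.6199 = 0.6132

Final: 0.6132


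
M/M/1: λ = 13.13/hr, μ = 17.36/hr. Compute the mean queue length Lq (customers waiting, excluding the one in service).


ρ = 13.13/17.36 = 0.7563
Lq = ρ²/(1−ρ) = 0.5720/0.2437 = 2.3477

Final: 2.3477


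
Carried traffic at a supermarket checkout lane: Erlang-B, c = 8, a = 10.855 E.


B(8,10.855) = 0.376601 (Erlang-B)
Carried load = a(1 − B) = 10.855·(1 − 0.376601) = 10.855·0.623399 = 6.7670 E

Final: 6.7670 Erlangs


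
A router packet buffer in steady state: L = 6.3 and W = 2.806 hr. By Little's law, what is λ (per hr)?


λ = L/W = 6.3/2.806 = 2.2452 /hr

Final: 2.2452 /hr


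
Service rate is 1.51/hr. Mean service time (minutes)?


Mean service time = 1/μ = 1/1.51 hour = 0.66225 hour
In minutes: 0.66225 × 60 = 39.7351 min

Final: 39.7351 min


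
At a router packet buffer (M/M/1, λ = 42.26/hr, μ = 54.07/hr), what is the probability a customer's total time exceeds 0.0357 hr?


W ~ Exponential(μ−λ) for M/M/1.
μ − λ = 54.07 − 42.26 = 11.8100
P(W > t) = e^{−(μ−λ)t} = e^{−0.4216} = 0.655985

Final: 0.655985


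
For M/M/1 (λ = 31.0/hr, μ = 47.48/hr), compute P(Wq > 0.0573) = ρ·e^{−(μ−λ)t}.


ρ = 31.0/47.48 = 0.6529
P(Wq > t) = ρ·e^{−(μ−λ)t} = 0.6529·e^{−0.9443}
= 0.6529·0.388950 = 0.253948

Final: 0.253948


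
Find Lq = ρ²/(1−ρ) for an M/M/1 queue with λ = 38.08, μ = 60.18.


ρ = 38.08/60.18 = 0.6328
Lq = ρ²/(1−ρ) = 0.4004/0.3672 = 1.0903

Final: 1.0903


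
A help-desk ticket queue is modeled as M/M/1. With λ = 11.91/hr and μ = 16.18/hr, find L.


ρ = λ/μ = 11.91/16.18 = 0.7361
L = ρ/(1−ρ) = 0.7361/(1 − 0.7361) = 0.7361/0.2639 = 2.7892

Final: 2.7892


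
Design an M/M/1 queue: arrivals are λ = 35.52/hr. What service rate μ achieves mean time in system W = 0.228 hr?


W = 1/(μ−λ) ⇒ μ − λ = 1/W = 1/0.228 = 4.3860
μ = λ + 1/W = 35.52 + 4.3860 = 39.9060 per hr

Final: 39.9060 /hr


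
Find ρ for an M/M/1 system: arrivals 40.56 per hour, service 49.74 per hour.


ρ = λ/μ = 40.56/49.74 = 0.8154

Final: 0.8154


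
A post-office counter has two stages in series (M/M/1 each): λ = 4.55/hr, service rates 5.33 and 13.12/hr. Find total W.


Each node sees arrival rate λ = 4.55/hr (tandem ⇒ throughput preserved).
W₁ = 1/(μ₁−λ) = 1/(5.33−4.55) = 1.28205 hr
W₂ = 1/(μ₂−λ) = 1/(13.12−4.55) = 0.11669 hr
W_total = W₁ + W₂ = 1.28205 + 0.11669 = 1.39874 hr

Final: 1.39874 hr


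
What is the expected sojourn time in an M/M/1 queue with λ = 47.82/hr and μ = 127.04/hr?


W = 1/(μ−λ) = 1/(127.04 − 47.82) = 1/79.22 = 0.01262 hr

Final: 0.01262 hr


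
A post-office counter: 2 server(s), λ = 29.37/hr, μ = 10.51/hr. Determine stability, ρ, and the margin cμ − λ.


Total capacity cμ = 2·10.51 = 21.02/hr
ρ = λ/(cμ) = 29.37/21.02 = 1.3972
Stable ⇔ ρ < 1: NO
Spare capacity = cμ − λ = 21.02 − 29.37 = -8.35/hr

Final: ρ = 1.3972; unstable; margin = -8.35/hr


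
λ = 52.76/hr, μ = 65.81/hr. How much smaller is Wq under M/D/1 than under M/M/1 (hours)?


ρ = 52.76/65.81 = 0.8017
Wq(M/M/1) = ρ/(μ−λ) = 0.8017/13.05 = 0.06143 hr
Wq(M/D/1) = ρ/(2(μ−λ)) = 0.03072 hr
Savings = 0.06143 − 0.03072 = 0.03072 hr

Final: 0.03072 hr


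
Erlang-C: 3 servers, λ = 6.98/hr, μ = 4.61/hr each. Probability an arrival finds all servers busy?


a = λ/μ = 1.5141; ρ = a/3 = 0.5047
P₀ = 0.207110 (from M/M/c formula)
C(c,a) = [a^c/(c!(1−ρ))]·P₀ = [3.47107/(6·0.4953)]·0.207110
= 1.16800·0.207110 = 0.241905

Final: 0.241905


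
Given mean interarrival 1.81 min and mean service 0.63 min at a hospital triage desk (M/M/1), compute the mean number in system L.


λ = 60/1.81 = 33.1492 /hr
μ = 60/0.63 = 95.2381 /hr
ρ = λ/μ = 33.1492/95.2381 = 0.3481
L = ρ/(1−ρ) = 0.3481/0.6519 = 0.5339

Final: 0.5339


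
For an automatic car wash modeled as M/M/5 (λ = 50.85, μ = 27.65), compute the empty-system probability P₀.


a = λ/μ = 50.85/27.65 = 1.8391; ρ = a/c = 0.3678
Σ_{k=0}^{4} a^k/k! (terms k=0..4) = 1.00000 + 1.83906 + 1.69107 + 1.03666 + 0.47662 = 6.04341
Tail: a^5/(5!(1−ρ)) = 21.03677/(120·0.6322) = 0.27730
P₀ = 1/(6.04341 + 0.27730) = 1/6.32071 = 0.158210

Final: 0.158210


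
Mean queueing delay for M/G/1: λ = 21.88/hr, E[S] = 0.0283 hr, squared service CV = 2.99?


ρ = λ·E[S] = 21.88·0.0283 = 0.6192
E[S²] = E[S]²(1+C_s²) = 0.0283²·(1+2.99) = 0.003196
Wq = λ·E[S²]/(2(1−ρ)) = 21.88·0.003196/(2·0.3808) = 0.09181 hr

Final: 0.09181 hr


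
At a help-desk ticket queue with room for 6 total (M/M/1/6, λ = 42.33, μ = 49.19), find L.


ρ = 42.33/49.19 = 0.8605
L = ρ[1 − (K+1)ρ^K + Kρ^(K+1)] / [(1−ρ)(1−ρ^(K+1))]
Numerator: 0.8605·(1 − 7·0.406096 + 6·0.349462) = 0.218664
Denominator: (0.1395)·(0.650538) = 0.090724
L = 0.218664/0.090724 = 2.4102

Final: 2.4102


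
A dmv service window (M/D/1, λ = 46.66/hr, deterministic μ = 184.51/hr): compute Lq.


ρ = 46.66/184.51 = 0.2529
M/D/1: Lq = ρ²/(2(1−ρ)) = 0.06395/(2·0.7471) = 0.04280

Final: 0.04280


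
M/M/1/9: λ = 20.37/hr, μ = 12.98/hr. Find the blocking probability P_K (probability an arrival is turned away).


ρ = λ/μ = 20.37/12.98 = 1.5693
P_K = (1−ρ)ρ^K/(1−ρ^(K+1)) = (-0.5693·57.736045)/(1 − 90.607337)
= -32.871292/-89.607337 = 0.366837

Final: 0.366837


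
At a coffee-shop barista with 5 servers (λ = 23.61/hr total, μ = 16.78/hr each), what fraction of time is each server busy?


ρ = λ/(cμ) = 23.61/(5·16.78) = 23.61/83.90 = 0.2814

Final: 0.2814


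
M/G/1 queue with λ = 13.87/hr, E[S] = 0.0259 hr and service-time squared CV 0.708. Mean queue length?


ρ = λ·E[S] = 13.87·0.0259 = 0.3592
Lq = ρ²(1+C_s²)/(2(1−ρ)) = 0.1290·(1+0.708)/(2·0.6408)
= 0.1290·1.7080/1.2815 = 0.17199

Final: 0.17199


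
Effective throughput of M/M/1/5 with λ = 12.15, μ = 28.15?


ρ = 0.4316; P_K = (1−ρ)ρ^5/(1−ρ^6) = 0.008569
λ_eff = λ(1 − P_K) = 12.15·(1 − 0.008569) = 12.15·0.991431 = 12.0459 /hr

Final: 12.0459 /hr


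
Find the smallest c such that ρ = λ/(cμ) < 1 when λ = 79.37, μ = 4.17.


Stability requires cμ > λ ⇔ c > λ/μ.
λ/μ = 79.37/4.17 = 19.0336
Minimum integer c = ⌊19.0336⌋ + 1 = 20
Check: 20·4.17 = 83.40 > 79.37, while 19·4.17 = 79.23 ≤ 79.37

Final: 20 servers


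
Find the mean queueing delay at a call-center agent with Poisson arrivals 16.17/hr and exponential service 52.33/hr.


ρ = 16.17/52.33 = 0.3090
Wq = ρ/(μ−λ) = 0.3090/(52.33 − 16.17) = 0.3090/36.16 = 0.008545 hr

Final: 0.008545 hr


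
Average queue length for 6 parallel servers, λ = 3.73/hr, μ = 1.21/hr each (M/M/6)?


a = λ/μ = 3.0826; ρ = a/6 = 0.5138
P₀ = 0.044945
Lq = P₀·a^c·ρ / (c!·(1−ρ)²) = 0.044945·858.10566·0.5138/(720·0.23642)
= 0.11641

Final: 0.11641


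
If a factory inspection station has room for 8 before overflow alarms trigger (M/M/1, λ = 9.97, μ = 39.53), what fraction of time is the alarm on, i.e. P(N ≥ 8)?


ρ = 9.97/39.53 = 0.2522
P(N ≥ n) = ρ^n = 0.2522^8 = 0.00001637

Final: 0.00001637


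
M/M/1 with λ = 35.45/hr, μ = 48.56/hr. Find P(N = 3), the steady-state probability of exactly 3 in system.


ρ = 35.45/48.56 = 0.7300
P_n = (1−ρ)·ρ^n = (1 − 0.7300)·0.7300^3 = 0.2700·0.389057 = 0.105036

Final: 0.105036


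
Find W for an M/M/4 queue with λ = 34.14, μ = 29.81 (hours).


a = 1.1453; ρ = 0.2863; P₀ = 0.317275
Lq = P₀·a^c·ρ/(c!(1−ρ)²) = 0.01278
Wq = Lq/λ = 0.01278/34.14 = 0.0003744 hr
W = Wq + 1/μ = 0.0003744 + 0.03355 = 0.03392 hr

Final: 0.03392 hr


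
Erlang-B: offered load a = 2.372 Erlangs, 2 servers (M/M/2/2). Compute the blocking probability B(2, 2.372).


B(c,a) = (a^c/c!) / Σ_{k=0}^{c} a^k/k!
a^2/2! = 2.813192
Σ terms (k=0..2): 1.00000 + 2.37200 + 2.81319 = 6.185192
B = 2.813192/6.185192 = 0.454827

Final: 0.454827


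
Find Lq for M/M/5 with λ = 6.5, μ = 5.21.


a = λ/μ = 1.2476; ρ = a/5 = 0.2495
P₀ = 0.287025
Lq = P₀·a^c·ρ / (c!·(1−ρ)²) = 0.287025·3.02258·0.2495/(120·0.56322)
= 0.003203

Final: 0.003203


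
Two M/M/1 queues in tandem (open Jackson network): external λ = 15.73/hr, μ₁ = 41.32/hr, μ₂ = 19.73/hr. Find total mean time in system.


Each node sees arrival rate λ = 15.73/hr (tandem ⇒ throughput preserved).
W₁ = 1/(μ₁−λ) = 1/(41.32−15.73) = 0.03908 hr
W₂ = 1/(μ₂−λ) = 1/(19.73−15.73) = 0.25000 hr
W_total = W₁ + W₂ = 0.03908 + 0.25000 = 0.28908 hr

Final: 0.28908 hr


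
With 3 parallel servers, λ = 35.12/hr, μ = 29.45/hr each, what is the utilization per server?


ρ = λ/(cμ) = 35.12/(3·29.45) = 35.12/88.35 = 0.3975

Final: 0.3975


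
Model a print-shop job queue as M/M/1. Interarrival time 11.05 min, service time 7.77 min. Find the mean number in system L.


λ = 60/11.05 = 5.4299 /hr
μ = 60/7.77 = 7.7220 /hr
ρ = λ/μ = 5.4299/7.7220 = 0.7032
L = ρ/(1−ρ) = 0.7032/0.2968 = 2.3689

Final: 2.3689


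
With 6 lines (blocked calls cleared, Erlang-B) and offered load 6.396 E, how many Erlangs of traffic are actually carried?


B(6,6.396) = 0.292146 (Erlang-B)
Carried load = a(1 − B) = 6.396·(1 − 0.292146) = 6.396·0.707854 = 4.5274 E

Final: 4.5274 Erlangs


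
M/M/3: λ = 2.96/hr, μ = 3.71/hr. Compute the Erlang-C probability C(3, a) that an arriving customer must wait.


a = λ/μ = 0.7978; ρ = a/3 = 0.2659
P₀ = 0.448142 (from M/M/c formula)
C(c,a) = [a^c/(c!(1−ρ))]·P₀ = [0.50787/(6·0.7341)]·0.448142
= 0.11531·0.448142 = 0.051676

Final: 0.051676


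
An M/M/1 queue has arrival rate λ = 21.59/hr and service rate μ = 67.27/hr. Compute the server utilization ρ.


ρ = λ/μ = 21.59/67.27 = 0.3209

Final: 0.3209


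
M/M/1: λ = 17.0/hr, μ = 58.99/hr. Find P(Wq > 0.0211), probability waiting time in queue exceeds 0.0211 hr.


ρ = 17.0/58.99 = 0.2882
P(Wq > t) = ρ·e^{−(μ−λ)t} = 0.2882·e^{−0.8860}
= 0.2882·0.412306 = 0.118820

Final: 0.118820


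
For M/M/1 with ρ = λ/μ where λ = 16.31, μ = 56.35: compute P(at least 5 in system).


ρ = 16.31/56.35 = 0.2894
P(N ≥ n) = ρ^n = 0.2894^5 = 0.002031

Final: 0.002031


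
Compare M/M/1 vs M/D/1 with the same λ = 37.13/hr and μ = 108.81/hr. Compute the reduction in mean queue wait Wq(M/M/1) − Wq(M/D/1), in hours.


ρ = 37.13/108.81 = 0.3412
Wq(M/M/1) = ρ/(μ−λ) = 0.3412/71.68 = 0.004761 hr
Wq(M/D/1) = ρ/(2(μ−λ)) = 0.002380 hr
Savings = 0.004761 − 0.002380 = 0.002380 hr

Final: 0.002380 hr


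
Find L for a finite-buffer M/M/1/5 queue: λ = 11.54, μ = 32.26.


ρ = 11.54/32.26 = 0.3577
L = ρ[1 − (K+1)ρ^K + Kρ^(K+1)] / [(1−ρ)(1−ρ^(K+1))]
Numerator: 0.3577·(1 − 6·0.005857 + 5·0.002095) = 0.348894
Denominator: (0.6423)·(0.997905) = 0.640936
L = 0.348894/0.640936 = 0.5444

Final: 0.5444


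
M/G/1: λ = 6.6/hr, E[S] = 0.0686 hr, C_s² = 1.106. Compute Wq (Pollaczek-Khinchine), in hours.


ρ = λ·E[S] = 6.6·0.0686 = 0.4528
E[S²] = E[S]²(1+C_s²) = 0.0686²·(1+1.106) = 0.009911
Wq = λ·E[S²]/(2(1−ρ)) = 6.6·0.009911/(2·0.5472) = 0.05976 hr

Final: 0.05976 hr


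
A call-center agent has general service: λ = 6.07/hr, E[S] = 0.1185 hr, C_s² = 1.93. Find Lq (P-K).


ρ = λ·E[S] = 6.07·0.1185 = 0.7193
Lq = ρ²(1+C_s²)/(2(1−ρ)) = 0.5174·(1+1.93)/(2·0.2807)
= 0.5174·2.9300/0.5614 = 2.70023

Final: 2.70023


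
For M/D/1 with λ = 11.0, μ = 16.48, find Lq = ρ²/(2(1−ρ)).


ρ = 11.0/16.48 = 0.6675
M/D/1: Lq = ρ²/(2(1−ρ)) = 0.4455/(2·0.3325) = 0.66991

Final: 0.66991


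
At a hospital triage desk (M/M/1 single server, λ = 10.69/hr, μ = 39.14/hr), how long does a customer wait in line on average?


ρ = 10.69/39.14 = 0.2731
Wq = ρ/(μ−λ) = 0.2731/(39.14 − 10.69) = 0.2731/28.45 = 0.009600 hr

Final: 0.009600 hr


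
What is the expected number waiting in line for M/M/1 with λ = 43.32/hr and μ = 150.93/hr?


ρ = 43.32/150.93 = 0.2870
Lq = ρ²/(1−ρ) = 0.08238/0.7130 = 0.1155

Final: 0.1155


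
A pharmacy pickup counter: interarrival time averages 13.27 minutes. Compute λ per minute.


λ = 1/(interarrival time) in consistent units.
1 minute = 1 min, so λ = 1/13.27 = 0.07536 per minute

Final: 0.07536 /min


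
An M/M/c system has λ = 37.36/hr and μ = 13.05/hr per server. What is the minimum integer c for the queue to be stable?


Stability requires cμ > λ ⇔ c > λ/μ.
λ/μ = 37.36/13.05 = 2.8628
Minimum integer c = ⌊2.8628⌋ + 1 = 3
Check: 3·13.05 = 39.15 > 37.36, while 2·13.05 = 26.10 ≤ 37.36

Final: 3 servers


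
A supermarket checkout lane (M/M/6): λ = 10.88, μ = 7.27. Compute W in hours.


a = 1.4966; ρ = 0.2494; P₀ = 0.223843
Lq = P₀·a^c·ρ/(c!(1−ρ)²) = 0.001546
Wq = Lq/λ = 0.001546/10.88 = 0.0001421 hr
W = Wq + 1/μ = 0.0001421 + 0.13755 = 0.13769 hr

Final: 0.13769 hr


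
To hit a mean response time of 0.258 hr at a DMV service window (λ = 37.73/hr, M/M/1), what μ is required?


W = 1/(μ−λ) ⇒ μ − λ = 1/W = 1/0.258 = 3.8760
μ = λ + 1/W = 37.73 + 3.8760 = 41.6060 per hr

Final: 41.6060 /hr


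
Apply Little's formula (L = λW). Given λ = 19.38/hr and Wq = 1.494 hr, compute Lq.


Lq = λWq = 19.38·1.494 = 28.9537

Final: 28.9537


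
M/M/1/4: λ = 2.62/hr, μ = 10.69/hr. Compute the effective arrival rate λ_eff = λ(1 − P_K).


ρ = 0.2451; P_K = (1−ρ)ρ^4/(1−ρ^5) = 0.002726
λ_eff = λ(1 − P_K) = 2.62·(1 − 0.002726) = 2.62·0.997274 = 2.6129 /hr

Final: 2.6129 /hr


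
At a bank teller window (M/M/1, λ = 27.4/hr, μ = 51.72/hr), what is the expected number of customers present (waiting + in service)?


ρ = λ/μ = 27.4/51.72 = 0.5298
L = ρ/(1−ρ) = 0.5298/(1 − 0.5298) = 0.5298/0.4702 = 1.1266

Final: 1.1266


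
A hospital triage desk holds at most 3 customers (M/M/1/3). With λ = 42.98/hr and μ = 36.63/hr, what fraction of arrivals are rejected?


ρ = λ/μ = 42.98/36.63 = 1.1734
P_K = (1−ρ)ρ^K/(1−ρ^(K+1)) = (-0.1734·1.615431)/(1 − 1.895475)
= -0.280043/-0.895475 = 0.312732

Final: 0.312732


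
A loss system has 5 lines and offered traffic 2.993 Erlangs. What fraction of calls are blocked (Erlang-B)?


B(c,a) = (a^c/c!) / Σ_{k=0}^{c} a^k/k!
a^5/5! = 2.001485
Σ terms (k=0..5): 1.00000 + 2.99300 + 4.47902 + 4.46857 + 3.34361 + 2.00148 = 18.285693
B = 2.001485/18.285693 = 0.109456

Final: 0.109456


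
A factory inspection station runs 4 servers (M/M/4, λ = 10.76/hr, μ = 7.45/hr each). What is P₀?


a = λ/μ = 10.76/7.45 = 1.4443; ρ = a/c = 0.3611
Σ_{k=0}^{3} a^k/k! (terms k=0..3) = 1.00000 + 1.44430 + 1.04299 + 0.50213 = 3.98942
Tail: a^4/(4!(1−ρ)) = 4.35135/(24·0.6389) = 0.28377
P₀ = 1/(3.98942 + 0.28377) = 1/4.27319 = 0.234017

Final: 0.234017


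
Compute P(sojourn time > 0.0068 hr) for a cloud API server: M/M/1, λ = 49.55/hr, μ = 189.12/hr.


W ~ Exponential(μ−λ) for M/M/1.
μ − λ = 189.12 − 49.55 = 139.5700
P(W > t) = e^{−(μ−λ)t} = e^{−0.9491} = 0.387099

Final: 0.387099


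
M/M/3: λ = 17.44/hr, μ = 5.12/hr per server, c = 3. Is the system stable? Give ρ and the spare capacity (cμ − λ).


Total capacity cμ = 3·5.12 = 15.36/hr
ρ = λ/(cμ) = 17.44/15.36 = 1.1354
Stable ⇔ ρ < 1: NO
Spare capacity = cμ − λ = 15.36 − 17.44 = -2.08/hr

Final: ρ = 1.1354; unstable; margin = -2.08/hr


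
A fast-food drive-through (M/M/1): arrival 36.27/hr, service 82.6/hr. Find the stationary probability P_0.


ρ = 36.27/82.6 = 0.4391
P_n = (1−ρ)·ρ^n = (1 − 0.4391)·0.4391^0 = 0.5609·1.000000 = 0.560896

Final: 0.560896


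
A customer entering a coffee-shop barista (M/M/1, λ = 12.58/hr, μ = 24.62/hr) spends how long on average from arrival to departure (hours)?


W = 1/(μ−λ) = 1/(24.62 − 12.58) = 1/12.04 = 0.08306 hr

Final: 0.08306 hr


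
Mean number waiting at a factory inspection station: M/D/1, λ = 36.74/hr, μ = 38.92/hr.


ρ = 36.74/38.92 = 0.9440
M/D/1: Lq = ρ²/(2(1−ρ)) = 0.8911/(2·0.05601) = 7.95461

Final: 7.95461


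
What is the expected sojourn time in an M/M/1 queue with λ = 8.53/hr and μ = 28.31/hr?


W = 1/(μ−λ) = 1/(28.31 − 8.53) = 1/19.78 = 0.05056 hr

Final: 0.05056 hr


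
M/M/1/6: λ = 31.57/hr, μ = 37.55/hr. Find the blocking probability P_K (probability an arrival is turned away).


ρ = λ/μ = 31.57/37.55 = 0.8407
P_K = (1−ρ)ρ^K/(1−ρ^(K+1)) = (0.1593·0.353173)/(1 − 0.296929)
= 0.056244/0.703071 = 0.079998

Final: 0.079998


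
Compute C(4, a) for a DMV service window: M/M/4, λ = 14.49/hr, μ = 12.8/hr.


a = λ/μ = 1.1320; ρ = a/4 = 0.2830
P₀ = 0.321544 (from M/M/c formula)
C(c,a) = [a^c/(c!(1−ρ))]·P₀ = [1.64223/(24·0.7170)]·0.321544
= 0.09544·0.321544 = 0.030687

Final: 0.030687


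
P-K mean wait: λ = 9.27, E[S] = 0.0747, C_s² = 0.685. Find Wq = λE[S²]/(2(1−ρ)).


ρ = λ·E[S] = 9.27·0.0747 = 0.6925
E[S²] = E[S]²(1+C_s²) = 0.0747²·(1+0.685) = 0.009402
Wq = λ·E[S²]/(2(1−ρ)) = 9.27·0.009402/(2·0.3075) = 0.14171 hr

Final: 0.14171 hr


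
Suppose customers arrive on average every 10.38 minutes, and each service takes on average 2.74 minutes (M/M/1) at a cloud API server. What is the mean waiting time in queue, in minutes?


λ = 60/10.38 = 5.7803 /hr
μ = 60/2.74 = 21.8978 /hr
ρ = λ/μ = 5.7803/21.8978 = 0.2640
Wq = ρ/(μ−λ) = 0.2640/(21.8978−5.7803) = 0.01638 hr
In minutes: 0.01638·60 = 0.9827 min

Final: 0.9827 min


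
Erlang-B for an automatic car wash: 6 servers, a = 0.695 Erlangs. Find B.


B(c,a) = (a^c/c!) / Σ_{k=0}^{c} a^k/k!
a^6/6! = 0.0001565
Σ terms (k=0..6): 1.00000 + 0.69500 + 0.24151 + 0.05595 + 0.009721 + 0.001351 + 0.0001565 = 2.003692
B = 0.0001565/2.003692 = 0.00007812

Final: 0.00007812


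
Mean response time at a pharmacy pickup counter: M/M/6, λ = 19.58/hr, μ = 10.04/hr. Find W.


a = 1.9502; ρ = 0.3250; P₀ = 0.142065
Lq = P₀·a^c·ρ/(c!(1−ρ)²) = 0.007744
Wq = Lq/λ = 0.007744/19.58 = 0.0003955 hr
W = Wq + 1/μ = 0.0003955 + 0.09960 = 0.10000 hr

Final: 0.10000 hr


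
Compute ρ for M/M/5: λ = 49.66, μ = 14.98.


ρ = λ/(cμ) = 49.66/(5·14.98) = 49.66/74.90 = 0.6630

Final: 0.6630


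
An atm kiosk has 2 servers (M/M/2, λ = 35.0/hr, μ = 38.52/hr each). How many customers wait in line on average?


a = λ/μ = 0.9086; ρ = a/2 = 0.4543
P₀ = 0.375223
Lq = P₀·a^c·ρ / (c!·(1−ρ)²) = 0.375223·0.82559·0.4543/(2·0.29778)
= 0.23631

Final: 0.23631


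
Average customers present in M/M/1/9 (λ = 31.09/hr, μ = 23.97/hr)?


ρ = 31.09/23.97 = 1.2970
L = ρ[1 − (K+1)ρ^K + Kρ^(K+1)] / [(1−ρ)(1−ρ^(K+1))]
Numerator: 1.2970·(1 − 10·10.389011 + 9·13.474941) = 23.845219
Denominator: (-0.2970)·(-12.474941) = 3.705531
L = 23.845219/3.705531 = 6.4350

Final: 6.4350


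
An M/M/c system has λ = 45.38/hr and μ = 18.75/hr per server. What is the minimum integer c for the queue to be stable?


Stability requires cμ > λ ⇔ c > λ/μ.
λ/μ = 45.38/18.75 = 2.4203
Minimum integer c = ⌊2.4203⌋ + 1 = 3
Check: 3·18.75 = 56.25 > 45.38, while 2·18.75 = 37.50 ≤ 45.38

Final: 3 servers


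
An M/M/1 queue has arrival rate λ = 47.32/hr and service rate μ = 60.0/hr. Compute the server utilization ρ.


ρ = λ/μ = 47.32/60.0 = 0.7887

Final: 0.7887


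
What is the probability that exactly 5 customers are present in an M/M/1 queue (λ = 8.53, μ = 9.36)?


ρ = 8.53/9.36 = 0.9113
P_n = (1−ρ)·ρ^n = (1 − 0.9113)·0.9113^5 = 0.08868·0.628588 = 0.055740

Final: 0.055740


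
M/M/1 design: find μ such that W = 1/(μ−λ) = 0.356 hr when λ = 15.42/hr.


W = 1/(μ−λ) ⇒ μ − λ = 1/W = 1/0.356 = 2.8090
μ = λ + 1/W = 15.42 + 2.8090 = 18.2290 per hr

Final: 18.2290 /hr


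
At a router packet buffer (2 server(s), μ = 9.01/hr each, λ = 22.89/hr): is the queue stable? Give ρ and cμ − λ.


Total capacity cμ = 2·9.01 = 18.02/hr
ρ = λ/(cμ) = 22.89/18.02 = 1.2703
Stable ⇔ ρ < 1: NO
Spare capacity = cμ − λ = 18.02 − 22.89 = -4.87/hr

Final: ρ = 1.2703; unstable; margin = -4.87/hr


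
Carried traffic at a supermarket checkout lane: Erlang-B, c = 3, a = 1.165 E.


B(3,1.165) = 0.084814 (Erlang-B)
Carried load = a(1 − B) = 1.165·(1 − 0.084814) = 1.165·0.915186 = 1.0662 E

Final: 1.0662 Erlangs


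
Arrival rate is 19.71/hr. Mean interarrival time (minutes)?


Mean interarrival time = 1/λ = 1/19.71 hour = 0.05074 hour
In minutes: 0.05074 × 60 = 3.0441 min

Final: 3.0441 min


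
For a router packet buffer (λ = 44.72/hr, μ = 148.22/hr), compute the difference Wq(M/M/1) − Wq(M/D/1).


ρ = 44.72/148.22 = 0.3017
Wq(M/M/1) = ρ/(μ−λ) = 0.3017/103.50 = 0.002915 hr
Wq(M/D/1) = ρ/(2(μ−λ)) = 0.001458 hr
Savings = 0.002915 − 0.001458 = 0.001458 hr

Final: 0.001458 hr


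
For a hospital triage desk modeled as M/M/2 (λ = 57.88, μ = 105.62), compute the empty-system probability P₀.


a = λ/μ = 57.88/105.62 = 0.5480; ρ = a/c = 0.2740
Σ_{k=0}^{1} a^k/k! (terms k=0..1) = 1.00000 + 0.54800 = 1.54800
Tail: a^2/(2!(1−ρ)) = 0.30031/(2·0.7260) = 0.20682
P₀ = 1/(1.54800 + 0.20682) = 1/1.75483 = 0.569857

Final: 0.569857


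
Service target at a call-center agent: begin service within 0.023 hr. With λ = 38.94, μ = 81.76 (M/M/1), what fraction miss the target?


ρ = 38.94/81.76 = 0.4763
P(Wq > t) = ρ·e^{−(μ−λ)t} = 0.4763·e^{−0.9849}
= 0.4763·0.373492 = 0.177884

Final: 0.177884


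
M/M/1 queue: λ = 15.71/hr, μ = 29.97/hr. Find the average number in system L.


ρ = λ/μ = 15.71/29.97 = 0.5242
L = ρ/(1−ρ) = 0.5242/(1 − 0.5242) = 0.5242/0.4758 = 1.1017

Final: 1.1017


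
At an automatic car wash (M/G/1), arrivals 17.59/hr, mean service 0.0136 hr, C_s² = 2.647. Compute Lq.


ρ = λ·E[S] = 17.59·0.0136 = 0.2392
Lq = ρ²(1+C_s²)/(2(1−ρ)) = 0.05723·(1+2.647)/(2·0.7608)
= 0.05723·3.6470/1.5216 = 0.13717

Final: 0.13717


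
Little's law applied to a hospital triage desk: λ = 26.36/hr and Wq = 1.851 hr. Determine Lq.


Lq = λWq = 26.36·1.851 = 48.7924

Final: 48.7924


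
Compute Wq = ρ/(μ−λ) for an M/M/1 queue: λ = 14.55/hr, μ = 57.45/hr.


ρ = 14.55/57.45 = 0.2533
Wq = ρ/(μ−λ) = 0.2533/(57.45 − 14.55) = 0.2533/42.90 = 0.005904 hr

Final: 0.005904 hr


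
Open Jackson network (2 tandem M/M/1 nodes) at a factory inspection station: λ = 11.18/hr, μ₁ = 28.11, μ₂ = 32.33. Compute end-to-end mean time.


Each node sees arrival rate λ = 11.18/hr (tandem ⇒ throughput preserved).
W₁ = 1/(μ₁−λ) = 1/(28.11−11.18) = 0.05907 hr
W₂ = 1/(μ₂−λ) = 1/(32.33−11.18) = 0.04728 hr
W_total = W₁ + W₂ = 0.05907 + 0.04728 = 0.10635 hr

Final: 0.10635 hr


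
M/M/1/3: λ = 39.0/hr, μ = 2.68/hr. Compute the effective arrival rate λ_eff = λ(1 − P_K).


ρ = 14.5522; P_K = (1−ρ)ρ^3/(1−ρ^4) = 0.931303
λ_eff = λ(1 − P_K) = 39.0·(1 − 0.931303) = 39.0·0.068697 = 2.6792 /hr

Final: 2.6792 /hr


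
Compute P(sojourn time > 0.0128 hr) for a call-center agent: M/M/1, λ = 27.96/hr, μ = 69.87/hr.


W ~ Exponential(μ−λ) for M/M/1.
μ − λ = 69.87 − 27.96 = 41.9100
P(W > t) = e^{−(μ−λ)t} = e^{−0.5364} = 0.584822

Final: 0.584822


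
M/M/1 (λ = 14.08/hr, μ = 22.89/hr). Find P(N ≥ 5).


ρ = 14.08/22.89 = 0.6151
P(N ≥ n) = ρ^n = 0.6151^5 = 0.088061

Final: 0.088061


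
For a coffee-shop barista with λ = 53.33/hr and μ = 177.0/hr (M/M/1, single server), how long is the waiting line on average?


ρ = 53.33/177.0 = 0.3013
Lq = ρ²/(1−ρ) = 0.09078/0.6987 = 0.1299

Final: 0.1299


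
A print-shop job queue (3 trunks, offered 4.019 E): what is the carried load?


B(3,4.019) = 0.452418 (Erlang-B)
Carried load = a(1 − B) = 4.019·(1 − 0.452418) = 4.019·0.547582 = 2.2007 E

Final: 2.2007 Erlangs


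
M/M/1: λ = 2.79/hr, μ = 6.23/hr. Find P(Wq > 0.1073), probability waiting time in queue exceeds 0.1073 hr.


ρ = 2.79/6.23 = 0.4478
P(Wq > t) = ρ·e^{−(μ−λ)t} = 0.4478·e^{−0.3691}
= 0.4478·0.691348 = 0.309608

Final: 0.309608


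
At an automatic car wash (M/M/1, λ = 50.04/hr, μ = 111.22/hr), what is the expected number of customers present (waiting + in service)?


ρ = λ/μ = 50.04/111.22 = 0.4499
L = ρ/(1−ρ) = 0.4499/(1 − 0.4499) = 0.4499/0.5501 = 0.8179

Final: 0.8179


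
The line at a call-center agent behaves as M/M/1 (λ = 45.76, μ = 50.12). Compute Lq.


ρ = 45.76/50.12 = 0.9130
Lq = ρ²/(1−ρ) = 0.8336/0.08699 = 9.5824

Final: 9.5824


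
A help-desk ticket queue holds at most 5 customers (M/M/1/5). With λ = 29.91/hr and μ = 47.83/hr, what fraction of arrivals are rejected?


ρ = λ/μ = 29.91/47.83 = 0.6253
P_K = (1−ρ)ρ^K/(1−ρ^(K+1)) = (0.3747·0.095627)/(1 − 0.059799)
= 0.035828/0.940201 = 0.038106

Final: 0.038106


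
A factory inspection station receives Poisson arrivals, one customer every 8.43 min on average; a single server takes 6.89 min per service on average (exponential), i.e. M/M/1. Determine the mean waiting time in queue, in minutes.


λ = 60/8.43 = 7.1174 /hr
μ = 60/6.89 = 8.7083 /hr
ρ = λ/μ = 7.1174/8.7083 = 0.8173
Wq = ρ/(μ−λ) = 0.8173/(8.7083−7.1174) = 0.51377 hr
In minutes: 0.51377·60 = 30.826 min

Final: 30.826 min


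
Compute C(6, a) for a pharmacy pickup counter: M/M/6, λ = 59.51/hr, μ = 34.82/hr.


a = λ/μ = 1.7091; ρ = a/6 = 0.2848
P₀ = 0.180931 (from M/M/c formula)
C(c,a) = [a^c/(c!(1−ρ))]·P₀ = [24.92109/(720·0.7152)]·0.180931
= 0.04840·0.180931 = 0.008757

Final: 0.008757


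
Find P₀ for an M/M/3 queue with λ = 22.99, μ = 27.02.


a = λ/μ = 22.99/27.02 = 0.8509; ρ = a/c = 0.2836
Σ_{k=0}^{2} a^k/k! (terms k=0..2) = 1.00000 + 0.85085 + 0.36197 = 2.21283
Tail: a^3/(3!(1−ρ)) = 0.61597/(6·0.7164) = 0.14331
P₀ = 1/(2.21283 + 0.14331) = 1/2.35613 = 0.424425

Final: 0.424425


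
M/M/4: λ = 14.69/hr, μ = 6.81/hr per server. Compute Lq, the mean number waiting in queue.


a = λ/μ = 2.1571; ρ = a/4 = 0.5393
P₀ = 0.109712
Lq = P₀·a^c·ρ / (c!·(1−ρ)²) = 0.109712·21.65204·0.5393/(24·0.21226)
= 0.25147

Final: 0.25147


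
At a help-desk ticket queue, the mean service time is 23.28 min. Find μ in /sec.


μ = 1/(service time) in consistent units.
1 second = 0.0166667 min, so μ = 0.0166667/23.28 = 0.0007159 per second

Final: 0.0007159 /sec


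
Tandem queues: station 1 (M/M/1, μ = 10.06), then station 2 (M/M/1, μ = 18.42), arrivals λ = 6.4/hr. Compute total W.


Each node sees arrival rate λ = 6.4/hr (tandem ⇒ throughput preserved).
W₁ = 1/(μ₁−λ) = 1/(10.06−6.4) = 0.27322 hr
W₂ = 1/(μ₂−λ) = 1/(18.42−6.4) = 0.08319 hr
W_total = W₁ + W₂ = 0.27322 + 0.08319 = 0.35642 hr

Final: 0.35642 hr


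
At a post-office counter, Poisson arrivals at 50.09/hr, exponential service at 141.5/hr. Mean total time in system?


W = 1/(μ−λ) = 1/(141.5 − 50.09) = 1/91.41 = 0.01094 hr

Final: 0.01094 hr


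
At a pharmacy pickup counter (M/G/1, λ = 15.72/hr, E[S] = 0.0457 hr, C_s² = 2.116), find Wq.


ρ = λ·E[S] = 15.72·0.0457 = 0.7184
E[S²] = E[S]²(1+C_s²) = 0.0457²·(1+2.116) = 0.006508
Wq = λ·E[S²]/(2(1−ρ)) = 15.72·0.006508/(2·0.2816) = 0.18165 hr

Final: 0.18165 hr


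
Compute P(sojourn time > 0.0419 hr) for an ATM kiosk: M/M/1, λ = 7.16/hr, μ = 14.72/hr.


W ~ Exponential(μ−λ) for M/M/1.
μ − λ = 14.72 − 7.16 = 7.5600
P(W > t) = e^{−(μ−λ)t} = e^{−0.3168} = 0.728503

Final: 0.728503


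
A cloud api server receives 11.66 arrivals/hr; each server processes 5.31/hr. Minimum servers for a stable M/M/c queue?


Stability requires cμ > λ ⇔ c > λ/μ.
λ/μ = 11.66/5.31 = 2.1959
Minimum integer c = ⌊2.1959⌋ + 1 = 3
Check: 3·5.31 = 15.93 > 11.66, while 2·5.31 = 10.62 ≤ 11.66

Final: 3 servers


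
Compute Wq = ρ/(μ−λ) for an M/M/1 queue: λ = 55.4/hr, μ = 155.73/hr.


ρ = 55.4/155.73 = 0.3557
Wq = ρ/(μ−λ) = 0.3557/(155.73 − 55.4) = 0.3557/100.33 = 0.003546 hr

Final: 0.003546 hr


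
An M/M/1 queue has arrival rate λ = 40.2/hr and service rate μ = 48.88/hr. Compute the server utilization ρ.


ρ = λ/μ = 40.2/48.88 = 0.8224

Final: 0.8224


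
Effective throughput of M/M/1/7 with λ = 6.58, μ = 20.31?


ρ = 0.3240; P_K = (1−ρ)ρ^7/(1−ρ^8) = 0.0002533
λ_eff = λ(1 − P_K) = 6.58·(1 − 0.0002533) = 6.58·0.999747 = 6.5783 /hr

Final: 6.5783 /hr


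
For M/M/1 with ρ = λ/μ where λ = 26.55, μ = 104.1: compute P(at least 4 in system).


ρ = 26.55/104.1 = 0.2550
P(N ≥ n) = ρ^n = 0.2550^4 = 0.004231

Final: 0.004231


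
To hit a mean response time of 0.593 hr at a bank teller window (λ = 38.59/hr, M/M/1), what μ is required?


W = 1/(μ−λ) ⇒ μ − λ = 1/W = 1/0.593 = 1.6863
μ = λ + 1/W = 38.59 + 1.6863 = 40.2763 per hr

Final: 40.2763 /hr


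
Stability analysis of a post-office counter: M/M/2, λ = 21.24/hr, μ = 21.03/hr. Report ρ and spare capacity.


Total capacity cμ = 2·21.03 = 42.06/hr
ρ = λ/(cμ) = 21.24/42.06 = 0.5050
Stable ⇔ ρ < 1: YES
Spare capacity = cμ − λ = 42.06 − 21.24 = 20.82/hr

Final: ρ = 0.5050; stable; margin = 20.82/hr


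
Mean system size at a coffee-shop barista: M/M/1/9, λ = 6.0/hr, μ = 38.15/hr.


ρ = 6.0/38.15 = 0.1573
L = ρ[1 − (K+1)ρ^K + Kρ^(K+1)] / [(1−ρ)(1−ρ^(K+1))]
Numerator: 0.1573·(1 − 10·0.00000005887 + 9·0.000000009259) = 0.157274
Denominator: (0.8427)·(1.000000) = 0.842726
L = 0.157274/0.842726 = 0.1866

Final: 0.1866


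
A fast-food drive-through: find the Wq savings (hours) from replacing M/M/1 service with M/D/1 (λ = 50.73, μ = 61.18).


ρ = 50.73/61.18 = 0.8292
Wq(M/M/1) = ρ/(μ−λ) = 0.8292/10.45 = 0.07935 hr
Wq(M/D/1) = ρ/(2(μ−λ)) = 0.03967 hr
Savings = 0.07935 − 0.03967 = 0.03967 hr

Final: 0.03967 hr


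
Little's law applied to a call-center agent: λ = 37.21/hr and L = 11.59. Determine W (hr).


W = L/λ = 11.59/37.21 = 0.3115 hr

Final: 0.3115 hr


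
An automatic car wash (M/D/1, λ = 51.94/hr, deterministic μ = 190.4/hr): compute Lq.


ρ = 51.94/190.4 = 0.2728
M/D/1: Lq = ρ²/(2(1−ρ)) = 0.07442/(2·0.7272) = 0.05117

Final: 0.05117


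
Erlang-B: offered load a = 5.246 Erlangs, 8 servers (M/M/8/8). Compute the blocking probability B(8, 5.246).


B(c,a) = (a^c/c!) / Σ_{k=0}^{c} a^k/k!
a^8/8! = 14.226752
Σ terms (k=0..8): 1.00000 + 5.24600 + 13.76026 + 24.06210 + 31.55745 + 33.11008 + 28.94924 + 21.69539 + 14.22675 = 173.607275
B = 14.226752/173.607275 = 0.081948

Final: 0.081948


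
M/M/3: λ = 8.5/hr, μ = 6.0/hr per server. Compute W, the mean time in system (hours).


a = 1.4167; ρ = 0.4722; P₀ = 0.231590
Lq = P₀·a^c·ρ/(c!(1−ρ)²) = 0.18604
Wq = Lq/λ = 0.18604/8.5 = 0.02189 hr
W = Wq + 1/μ = 0.02189 + 0.16667 = 0.18855 hr

Final: 0.18855 hr


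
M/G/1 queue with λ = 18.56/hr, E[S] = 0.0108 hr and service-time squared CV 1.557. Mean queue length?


ρ = λ·E[S] = 18.56·0.0108 = 0.2004
Lq = ρ²(1+C_s²)/(2(1−ρ)) = 0.04018·(1+1.557)/(2·0.7996)
= 0.04018·2.5570/1.5991 = 0.06425

Final: 0.06425


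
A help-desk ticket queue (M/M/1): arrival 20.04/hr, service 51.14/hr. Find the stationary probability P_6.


ρ = 20.04/51.14 = 0.3919
P_n = (1−ρ)·ρ^n = (1 − 0.3919)·0.3919^6 = 0.6081·0.003621 = 0.002202

Final: 0.002202


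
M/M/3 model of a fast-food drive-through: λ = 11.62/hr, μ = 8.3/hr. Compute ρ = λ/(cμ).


ρ = λ/(cμ) = 11.62/(3·8.3) = 11.62/24.90 = 0.4667

Final: 0.4667


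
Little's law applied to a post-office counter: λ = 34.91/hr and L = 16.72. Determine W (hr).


W = L/λ = 16.72/34.91 = 0.4789 hr

Final: 0.4789 hr


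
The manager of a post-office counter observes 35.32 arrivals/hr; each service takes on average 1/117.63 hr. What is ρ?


ρ = λ/μ = 35.32/117.63 = 0.3003

Final: 0.3003


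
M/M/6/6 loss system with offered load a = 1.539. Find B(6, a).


B(c,a) = (a^c/c!) / Σ_{k=0}^{c} a^k/k!
a^6/6! = 0.018454
Σ terms (k=0..6): 1.00000 + 1.53900 + 1.18426 + 0.60753 + 0.23375 + 0.07195 + 0.01845 = 4.654933
B = 0.018454/4.654933 = 0.003964

Final: 0.003964


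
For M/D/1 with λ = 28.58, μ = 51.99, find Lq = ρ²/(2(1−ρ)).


ρ = 28.58/51.99 = 0.5497
M/D/1: Lq = ρ²/(2(1−ρ)) = 0.3022/(2·0.4503) = 0.33556

Final: 0.33556


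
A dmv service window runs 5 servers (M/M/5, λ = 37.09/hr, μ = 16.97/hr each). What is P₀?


a = λ/μ = 37.09/16.97 = 2.1856; ρ = a/c = 0.4371
Σ_{k=0}^{4} a^k/k! (terms k=0..4) = 1.00000 + 2.18562 + 2.38847 + 1.74010 + 0.95080 = 8.26499
Tail: a^5/(5!(1−ρ)) = 49.87409/(120·0.5629) = 0.73838
P₀ = 1/(8.26499 + 0.73838) = 1/9.00337 = 0.111069

Final: 0.111069


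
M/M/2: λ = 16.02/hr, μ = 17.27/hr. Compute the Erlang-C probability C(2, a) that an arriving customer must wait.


a = λ/μ = 0.9276; ρ = a/2 = 0.4638
P₀ = 0.366297 (from M/M/c formula)
C(c,a) = [a^c/(c!(1−ρ))]·P₀ = [0.86048/(2·0.5362)]·0.366297
= 0.80240·0.366297 = 0.293918

Final: 0.293918


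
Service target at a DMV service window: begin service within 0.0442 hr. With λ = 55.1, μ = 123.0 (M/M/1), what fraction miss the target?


ρ = 55.1/123.0 = 0.4480
P(Wq > t) = ρ·e^{−(μ−λ)t} = 0.4480·e^{−3.0012}
= 0.4480·0.049728 = 0.022277

Final: 0.022277


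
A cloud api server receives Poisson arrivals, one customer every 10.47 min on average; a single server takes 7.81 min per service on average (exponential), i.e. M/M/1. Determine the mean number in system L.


λ = 60/10.47 = 5.7307 /hr
μ = 60/7.81 = 7.6825 /hr
ρ = λ/μ = 5.7307/7.6825 = 0.7459
L = ρ/(1−ρ) = 0.7459/0.2541 = 2.9361

Final: 2.9361


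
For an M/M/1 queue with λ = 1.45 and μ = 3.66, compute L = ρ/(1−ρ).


ρ = λ/μ = 1.45/3.66 = 0.3962
L = ρ/(1−ρ) = 0.3962/(1 − 0.3962) = 0.3962/0.6038 = 0.6561

Final: 0.6561


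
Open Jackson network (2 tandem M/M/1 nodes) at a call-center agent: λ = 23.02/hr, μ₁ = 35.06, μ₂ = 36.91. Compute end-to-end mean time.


Each node sees arrival rate λ = 23.02/hr (tandem ⇒ throughput preserved).
W₁ = 1/(μ₁−λ) = 1/(35.06−23.02) = 0.08306 hr
W₂ = 1/(μ₂−λ) = 1/(36.91−23.02) = 0.07199 hr
W_total = W₁ + W₂ = 0.08306 + 0.07199 = 0.15505 hr

Final: 0.15505 hr


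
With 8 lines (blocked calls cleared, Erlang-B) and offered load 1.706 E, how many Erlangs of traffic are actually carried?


B(8,1.706) = 0.0003232 (Erlang-B)
Carried load = a(1 − B) = 1.706·(1 − 0.0003232) = 1.706·0.999677 = 1.7054 E

Final: 1.7054 Erlangs


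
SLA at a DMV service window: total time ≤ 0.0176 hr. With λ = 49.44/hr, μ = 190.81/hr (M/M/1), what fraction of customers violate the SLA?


W ~ Exponential(μ−λ) for M/M/1.
μ − λ = 190.81 − 49.44 = 141.3700
P(W > t) = e^{−(μ−λ)t} = e^{−2.4881} = 0.083067

Final: 0.083067


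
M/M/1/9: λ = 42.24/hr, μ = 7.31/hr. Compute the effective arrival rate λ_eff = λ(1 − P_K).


ρ = 5.7784; P_K = (1−ρ)ρ^9/(1−ρ^10) = 0.826941
λ_eff = λ(1 − P_K) = 42.24·(1 − 0.826941) = 42.24·0.173059 = 7.3100 /hr

Final: 7.3100 /hr


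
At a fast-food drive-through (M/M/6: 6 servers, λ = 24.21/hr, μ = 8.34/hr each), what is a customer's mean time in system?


a = 2.9029; ρ = 0.4838; P₀ = 0.054113
Lq = P₀·a^c·ρ/(c!(1−ρ)²) = 0.08166
Wq = Lq/λ = 0.08166/24.21 = 0.003373 hr
W = Wq + 1/μ = 0.003373 + 0.11990 = 0.12328 hr

Final: 0.12328 hr


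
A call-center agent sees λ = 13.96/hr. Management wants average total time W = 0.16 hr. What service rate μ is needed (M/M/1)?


W = 1/(μ−λ) ⇒ μ − λ = 1/W = 1/0.16 = 6.2500
μ = λ + 1/W = 13.96 + 6.2500 = 20.2100 per hr

Final: 20.2100 /hr


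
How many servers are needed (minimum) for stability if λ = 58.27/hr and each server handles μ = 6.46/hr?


Stability requires cμ > λ ⇔ c > λ/μ.
λ/μ = 58.27/6.46 = 9.0201
Minimum integer c = ⌊9.0201⌋ + 1 = 10
Check: 10·6.46 = 64.60 > 58.27, while 9·6.46 = 58.14 ≤ 58.27

Final: 10 servers


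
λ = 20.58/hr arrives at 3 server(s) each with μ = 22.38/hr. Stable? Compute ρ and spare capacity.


Total capacity cμ = 3·22.38 = 67.14/hr
ρ = λ/(cμ) = 20.58/67.14 = 0.3065
Stable ⇔ ρ < 1: YES
Spare capacity = cμ − λ = 67.14 − 20.58 = 46.56/hr

Final: ρ = 0.3065; stable; margin = 46.56/hr
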